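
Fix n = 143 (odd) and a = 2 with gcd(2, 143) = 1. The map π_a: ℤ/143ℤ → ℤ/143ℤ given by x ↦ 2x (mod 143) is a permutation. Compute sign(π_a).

Orbit of 24 under x↦2x: [24, 48, 96, 49, 98, 53, 106]… (length divides ord_143(2)).
π_2 has 5 disjoint cycles with lengths [60, 60, 12, 10, 1] on {0,…,142}.
With 5 cycles on 143 points, sign = (−1)^{143−5} = +1.
The Jacobi symbol (2|143) = +1 (Zolotarev) agrees.

+1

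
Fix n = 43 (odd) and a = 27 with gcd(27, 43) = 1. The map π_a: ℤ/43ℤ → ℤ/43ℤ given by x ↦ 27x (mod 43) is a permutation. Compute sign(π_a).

Start at x=2: 2 → 11 → 39 → 21 → 8 → 1 → 27 → … (one orbit).
4 cycles of lengths [14, 14, 14, 1].
n − c = 43 − 4 = 39; sign = (−1)^39 = -1.
Via Zolotarev, sign(π_{27}) = (27|43) = -1.

-1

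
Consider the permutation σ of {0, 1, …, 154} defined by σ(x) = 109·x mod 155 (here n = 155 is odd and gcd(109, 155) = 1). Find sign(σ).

+1

Trace 101: π^k(101) = [101, 4, 126, 94, 16, 39, 66] for k=0..6.
Cycle lengths of π_109 on ℤ/155ℤ: [10, 10, 10, 10, 10, 10, 10, 10, 10, 10, 10, 10, 5, 5, 5, 5, 5, 5, 2, 2, 1]; 21 cycles in total.
n − c = 155 − 21 = 134; sign = (−1)^134 = +1.
Check: (109/155) = +1 by Zolotarev.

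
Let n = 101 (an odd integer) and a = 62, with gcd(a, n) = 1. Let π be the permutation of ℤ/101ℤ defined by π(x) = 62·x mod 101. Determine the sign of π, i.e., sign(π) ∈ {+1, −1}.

-1

Orbit of 91 under x↦62x: [91, 87, 41, 17, 44, 1, 62]… (length divides ord_101(62)).
π_62 has 6 disjoint cycles with lengths [20, 20, 20, 20, 20, 1] on {0,…,100}.
With 6 cycles on 101 points, sign = (−1)^{101−6} = -1.
Via Zolotarev, sign(π_{62}) = (62|101) = -1.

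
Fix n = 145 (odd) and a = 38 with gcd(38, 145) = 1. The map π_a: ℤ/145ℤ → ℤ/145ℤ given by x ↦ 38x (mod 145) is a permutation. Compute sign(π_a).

-1

Orbit of 139 under x↦38x: [139, 62, 36, 63, 74, 57, 136]… (length divides ord_145(38)).
Decompose π into cycles: lengths [28, 28, 28, 28, 14, 14, 4, 1] (8 cycles, including the fixed point 0).
8 cycles on 145: each ℓ→(−1)^(ℓ−1), product (−1)^137 = -1.
Check: (38/145) = -1 by Zolotarev.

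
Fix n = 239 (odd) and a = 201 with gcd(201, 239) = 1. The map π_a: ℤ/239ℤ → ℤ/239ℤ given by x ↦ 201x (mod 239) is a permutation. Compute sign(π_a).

Trace 24: π^k(24) = [24, 44, 1, 201, 10, 98, 100] for k=0..6.
The orbit structure of x ↦ 201x mod 239: 35 orbits of sizes [7, 7, 7, 7, 7, 7, 7, 7, 7, 7, 7, 7, 7, 7, 7, 7, 7, 7, 7, 7, 7, 7, 7, 7, 7, 7, 7, 7, 7, 7, 7, 7, 7, 7, 1].
239 − 35 = 204 transpositions; sign(π) = (−1)^204 = +1.

+1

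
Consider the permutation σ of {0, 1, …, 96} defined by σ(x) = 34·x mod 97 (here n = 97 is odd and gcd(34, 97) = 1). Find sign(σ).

Orbit of 34 under x↦34x: [34, 89, 19, 64, 42, 70, 52]… (length divides ord_97(34)).
Cycle type of π: 32×3 + 1; total 4 cycles.
n − c = 97 − 4 = 93; sign = (−1)^93 = -1.
Zolotarev: (34|97) = -1, matching the cycle-count sign.

-1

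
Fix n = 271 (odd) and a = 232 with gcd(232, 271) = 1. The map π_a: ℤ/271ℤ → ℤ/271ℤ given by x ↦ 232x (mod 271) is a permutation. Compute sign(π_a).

-1

Orbit of 247 under x↦232x: [247, 123, 81, 93, 167, 262, 80]… (length divides ord_271(232)).
4 cycles of lengths [90, 90, 90, 1].
271 − 4 = 267 transpositions; sign(π) = (−1)^267 = -1.
Zolotarev: (232|271) = -1, matching the cycle-count sign.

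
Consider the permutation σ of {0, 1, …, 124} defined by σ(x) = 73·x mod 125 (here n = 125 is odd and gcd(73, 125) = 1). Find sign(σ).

-1

Trace 36: π^k(36) = [36, 3, 94, 112, 51, 98, 29] for k=0..6.
Decompose π into cycles: lengths [100, 20, 4, 1] (4 cycles, including the fixed point 0).
4 cycles on 125: each ℓ→(−1)^(ℓ−1), product (−1)^121 = -1.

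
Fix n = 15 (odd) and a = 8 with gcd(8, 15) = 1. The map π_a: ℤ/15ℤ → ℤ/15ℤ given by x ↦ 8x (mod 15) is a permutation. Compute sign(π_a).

+1

Trace 8: π^k(8) = [8, 4, 2, 1] for k=0..3.
Cycle type of π: 4×3 + 2 + 1; total 5 cycles.
Σ(ℓ_i−1) = 15−5 = 10; sign = (−1)^10 = +1.
(8|15)_J = +1 (Zolotarev's lemma cross-check).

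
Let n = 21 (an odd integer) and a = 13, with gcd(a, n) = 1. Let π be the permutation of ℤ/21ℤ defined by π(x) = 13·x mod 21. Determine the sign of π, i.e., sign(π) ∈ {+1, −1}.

-1

Trace 1: π^k(1) = [1, 13] for k=0..1.
12 cycles of lengths [2, 2, 2, 2, 2, 2, 2, 2, 2, 1, 1, 1].
12 cycles on 21: each ℓ→(−1)^(ℓ−1), product (−1)^9 = -1.
(13|21)_J = -1 (Zolotarev's lemma cross-check).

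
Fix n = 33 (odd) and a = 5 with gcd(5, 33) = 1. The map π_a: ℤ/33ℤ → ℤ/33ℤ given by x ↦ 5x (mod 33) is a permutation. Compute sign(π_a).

Start at x=25: 25 → 26 → 31 → 23 → 16 → 14 → 4 → … (one orbit).
Cycle lengths of π_5 on ℤ/33ℤ: [10, 10, 5, 5, 2, 1]; 6 cycles in total.
sign(π) = (−1)^{n − #cycles} = (−1)^{33−6} = (−1)^27 = -1.

-1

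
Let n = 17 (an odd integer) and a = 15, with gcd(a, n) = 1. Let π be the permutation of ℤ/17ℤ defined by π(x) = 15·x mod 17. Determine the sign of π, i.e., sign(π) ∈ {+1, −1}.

+1

Start at x=16: 16 → 2 → 13 → 8 → 1 → 15 → 4 → … (one orbit).
Decompose π into cycles: lengths [8, 8, 1] (3 cycles, including the fixed point 0).
3 cycles on 17: each ℓ→(−1)^(ℓ−1), product (−1)^14 = +1.
Check: (15/17) = +1 by Zolotarev.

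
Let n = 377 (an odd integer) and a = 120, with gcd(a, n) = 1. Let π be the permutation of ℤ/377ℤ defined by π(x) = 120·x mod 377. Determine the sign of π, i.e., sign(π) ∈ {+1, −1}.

Orbit of 107 under x↦120x: [107, 22, 1, 120, 74, 209, 198]… (length divides ord_377(120)).
Cycle lengths of π_120 on ℤ/377ℤ: [42, 42, 42, 42, 42, 42, 42, 42, 14, 14, 3, 3, 3, 3, 1]; 15 cycles in total.
15 cycles on 377: each ℓ→(−1)^(ℓ−1), product (−1)^362 = +1.
Via Zolotarev, sign(π_{120}) = (120|377) = +1.

+1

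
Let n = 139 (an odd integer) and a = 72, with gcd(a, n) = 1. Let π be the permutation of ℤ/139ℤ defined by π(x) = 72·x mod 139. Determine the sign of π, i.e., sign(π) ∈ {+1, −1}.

-1

Orbit of 60 under x↦72x: [60, 11, 97, 34, 85, 4, 10]… (length divides ord_139(72)).
Cycle lengths of π_72 on ℤ/139ℤ: [138, 1]; 2 cycles in total.
With 2 cycles on 139 points, sign = (−1)^{139−2} = -1.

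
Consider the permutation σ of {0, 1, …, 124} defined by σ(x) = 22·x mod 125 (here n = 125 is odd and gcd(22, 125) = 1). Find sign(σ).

Orbit of 58 under x↦22x: [58, 26, 72, 84, 98, 31, 57]… (length divides ord_125(22)).
π_22 has 4 disjoint cycles with lengths [100, 20, 4, 1] on {0,…,124}.
4 cycles on 125: each ℓ→(−1)^(ℓ−1), product (−1)^121 = -1.
Check: (22/125) = -1 by Zolotarev.

-1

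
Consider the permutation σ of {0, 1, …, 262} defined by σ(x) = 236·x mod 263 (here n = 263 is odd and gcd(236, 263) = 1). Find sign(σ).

Start at x=118: 118 → 233 → 21 → 222 → 55 → 93 → 119 → … (one orbit).
2 cycles of lengths [262, 1].
Σ(ℓ_i−1) = 263−2 = 261; sign = (−1)^261 = -1.
(236|263)_J = -1 (Zolotarev's lemma cross-check).

-1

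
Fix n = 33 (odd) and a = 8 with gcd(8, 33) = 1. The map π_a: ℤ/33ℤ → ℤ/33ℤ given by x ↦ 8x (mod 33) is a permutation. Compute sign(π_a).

Trace 25: π^k(25) = [25, 2, 16, 29, 1, 8, 31] for k=0..6.
Cycle lengths of π_8 on ℤ/33ℤ: [10, 10, 10, 2, 1]; 5 cycles in total.
5 cycles on 33: each ℓ→(−1)^(ℓ−1), product (−1)^28 = +1.
The Jacobi symbol (8|33) = +1 (Zolotarev) agrees.

+1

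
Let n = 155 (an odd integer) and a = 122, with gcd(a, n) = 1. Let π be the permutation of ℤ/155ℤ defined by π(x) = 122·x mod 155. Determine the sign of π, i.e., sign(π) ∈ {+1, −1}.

Start at x=4: 4 → 23 → 16 → 92 → 64 → 58 → 101 → … (one orbit).
11 cycles of lengths [20, 20, 20, 20, 20, 20, 10, 10, 10, 4, 1].
Σ(ℓ_i−1) = 155−11 = 144; sign = (−1)^144 = +1.
The Jacobi symbol (122|155) = +1 (Zolotarev) agrees.

+1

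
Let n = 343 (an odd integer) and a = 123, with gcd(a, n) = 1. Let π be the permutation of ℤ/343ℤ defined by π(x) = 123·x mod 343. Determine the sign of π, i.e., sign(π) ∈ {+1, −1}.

Start at x=107: 107 → 127 → 186 → 240 → 22 → 305 → 128 → … (one orbit).
π_123 has 7 disjoint cycles with lengths [147, 147, 21, 21, 3, 3, 1] on {0,…,342}.
7 cycles on 343: each ℓ→(−1)^(ℓ−1), product (−1)^336 = +1.
Via Zolotarev, sign(π_{123}) = (123|343) = +1.

+1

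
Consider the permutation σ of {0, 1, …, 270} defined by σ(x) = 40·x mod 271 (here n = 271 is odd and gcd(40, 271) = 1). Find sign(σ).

Orbit of 85 under x↦40x: [85, 148, 229, 217, 8, 49, 63]… (length divides ord_271(40)).
3 cycles of lengths [135, 135, 1].
n − c = 271 − 3 = 268; sign = (−1)^268 = +1.

+1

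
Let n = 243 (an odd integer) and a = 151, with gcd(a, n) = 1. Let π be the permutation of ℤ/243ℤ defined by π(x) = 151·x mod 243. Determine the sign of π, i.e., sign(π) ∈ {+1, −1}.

Trace 112: π^k(112) = [112, 145, 25, 130, 190, 16, 229] for k=0..6.
Decompose π into cycles: lengths [81, 81, 27, 27, 9, 9, 3, 3, 1, 1, 1] (11 cycles, including the fixed point 0).
sign(π) = (−1)^{n − #cycles} = (−1)^{243−11} = (−1)^232 = +1.

+1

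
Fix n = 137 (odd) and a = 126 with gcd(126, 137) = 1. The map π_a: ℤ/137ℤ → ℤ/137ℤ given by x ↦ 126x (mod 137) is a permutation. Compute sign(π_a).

Orbit of 2 under x↦126x: [2, 115, 105, 78, 101, 122, 28]… (length divides ord_137(126)).
Cycle lengths of π_126 on ℤ/137ℤ: [68, 68, 1]; 3 cycles in total.
n − c = 137 − 3 = 134; sign = (−1)^134 = +1.
Via Zolotarev, sign(π_{126}) = (126|137) = +1.

+1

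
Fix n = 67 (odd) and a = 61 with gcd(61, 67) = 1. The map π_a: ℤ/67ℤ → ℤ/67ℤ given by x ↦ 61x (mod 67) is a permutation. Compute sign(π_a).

-1

Orbit of 44 under x↦61x: [44, 4, 43, 10, 7, 25, 51]… (length divides ord_67(61)).
π_61 has 2 disjoint cycles with lengths [66, 1] on {0,…,66}.
n − c = 67 − 2 = 65; sign = (−1)^65 = -1.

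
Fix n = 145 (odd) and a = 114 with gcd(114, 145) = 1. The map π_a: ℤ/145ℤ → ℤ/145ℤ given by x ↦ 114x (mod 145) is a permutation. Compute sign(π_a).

Start at x=119: 119 → 81 → 99 → 121 → 19 → 136 → 134 → … (one orbit).
π_114 has 8 disjoint cycles with lengths [28, 28, 28, 28, 28, 2, 2, 1] on {0,…,144}.
Σ(ℓ_i−1) = 145−8 = 137; sign = (−1)^137 = -1.

-1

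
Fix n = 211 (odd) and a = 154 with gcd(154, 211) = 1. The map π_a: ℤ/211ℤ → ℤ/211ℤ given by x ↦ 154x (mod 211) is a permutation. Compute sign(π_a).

Trace 107: π^k(107) = [107, 20, 126, 203, 34, 172, 113] for k=0..6.
3 cycles of lengths [105, 105, 1].
211 − 3 = 208 transpositions; sign(π) = (−1)^208 = +1.
Check: (154/211) = +1 by Zolotarev.

+1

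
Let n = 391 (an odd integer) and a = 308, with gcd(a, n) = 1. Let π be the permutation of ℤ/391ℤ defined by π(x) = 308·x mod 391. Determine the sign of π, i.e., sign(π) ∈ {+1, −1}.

Trace 50: π^k(50) = [50, 151, 370, 179, 1, 308, 242] for k=0..6.
Decompose π into cycles: lengths [88, 88, 88, 88, 11, 11, 8, 8, 1] (9 cycles, including the fixed point 0).
9 cycles on 391: each ℓ→(−1)^(ℓ−1), product (−1)^382 = +1.
Zolotarev: (308|391) = +1, matching the cycle-count sign.

+1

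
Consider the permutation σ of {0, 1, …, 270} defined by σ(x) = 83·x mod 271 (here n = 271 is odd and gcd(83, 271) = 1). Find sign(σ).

Start at x=144: 144 → 28 → 156 → 211 → 169 → 206 → 25 → … (one orbit).
11 cycles of lengths [27, 27, 27, 27, 27, 27, 27, 27, 27, 27, 1].
271 − 11 = 260 transpositions; sign(π) = (−1)^260 = +1.
Via Zolotarev, sign(π_{83}) = (83|271) = +1.

+1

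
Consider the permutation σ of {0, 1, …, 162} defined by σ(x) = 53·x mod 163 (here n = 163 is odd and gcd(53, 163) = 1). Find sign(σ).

+1

Trace 85: π^k(85) = [85, 104, 133, 40, 1, 53, 38] for k=0..6.
π_53 has 19 disjoint cycles with lengths [9, 9, 9, 9, 9, 9, 9, 9, 9, 9, 9, 9, 9, 9, 9, 9, 9, 9, 1] on {0,…,162}.
With 19 cycles on 163 points, sign = (−1)^{163−19} = +1.
Check: (53/163) = +1 by Zolotarev.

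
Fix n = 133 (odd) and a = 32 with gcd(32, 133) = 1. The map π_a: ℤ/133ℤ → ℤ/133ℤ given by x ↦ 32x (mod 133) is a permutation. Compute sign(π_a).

Orbit of 2 under x↦32x: [2, 64, 53, 100, 8, 123, 79]… (length divides ord_133(32)).
Decompose π into cycles: lengths [18, 18, 18, 18, 18, 18, 18, 3, 3, 1] (10 cycles, including the fixed point 0).
n − c = 133 − 10 = 123; sign = (−1)^123 = -1.

-1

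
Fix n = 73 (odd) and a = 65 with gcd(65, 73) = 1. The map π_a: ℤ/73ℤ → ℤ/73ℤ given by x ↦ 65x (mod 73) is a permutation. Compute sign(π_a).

+1

Orbit of 65 under x↦65x: [65, 64, 72, 8, 9, 1]… (length divides ord_73(65)).
Decompose π into cycles: lengths [6, 6, 6, 6, 6, 6, 6, 6, 6, 6, 6, 6, 1] (13 cycles, including the fixed point 0).
With 13 cycles on 73 points, sign = (−1)^{73−13} = +1.
The Jacobi symbol (65|73) = +1 (Zolotarev) agrees.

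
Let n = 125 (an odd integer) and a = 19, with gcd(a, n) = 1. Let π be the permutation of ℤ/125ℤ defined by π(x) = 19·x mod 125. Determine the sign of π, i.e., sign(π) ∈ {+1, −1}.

+1

Orbit of 111 under x↦19x: [111, 109, 71, 99, 6, 114, 41]… (length divides ord_125(19)).
The orbit structure of x ↦ 19x mod 125: 7 orbits of sizes [50, 50, 10, 10, 2, 2, 1].
With 7 cycles on 125 points, sign = (−1)^{125−7} = +1.
The Jacobi symbol (19|125) = +1 (Zolotarev) agrees.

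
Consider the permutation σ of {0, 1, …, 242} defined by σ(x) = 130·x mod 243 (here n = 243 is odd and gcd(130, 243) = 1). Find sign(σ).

+1

Trace 67: π^k(67) = [67, 205, 163, 49, 52, 199, 112] for k=0..6.
The orbit structure of x ↦ 130x mod 243: 11 orbits of sizes [81, 81, 27, 27, 9, 9, 3, 3, 1, 1, 1].
243 − 11 = 232 transpositions; sign(π) = (−1)^232 = +1.
Zolotarev: (130|243) = +1, matching the cycle-count sign.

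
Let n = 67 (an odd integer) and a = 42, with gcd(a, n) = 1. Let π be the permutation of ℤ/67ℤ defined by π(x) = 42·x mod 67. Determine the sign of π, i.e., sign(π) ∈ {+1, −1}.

-1

Trace 9: π^k(9) = [9, 43, 64, 8, 1, 42, 22] for k=0..6.
Cycle lengths of π_42 on ℤ/67ℤ: [22, 22, 22, 1]; 4 cycles in total.
n − c = 67 − 4 = 63; sign = (−1)^63 = -1.
Zolotarev: (42|67) = -1, matching the cycle-count sign.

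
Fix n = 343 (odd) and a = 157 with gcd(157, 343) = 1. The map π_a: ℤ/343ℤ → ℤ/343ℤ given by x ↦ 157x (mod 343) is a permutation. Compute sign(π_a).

-1

Orbit of 157 under x↦157x: [157, 296, 167, 151, 40, 106, 178]… (length divides ord_343(157)).
The orbit structure of x ↦ 157x mod 343: 4 orbits of sizes [294, 42, 6, 1].
n − c = 343 − 4 = 339; sign = (−1)^339 = -1.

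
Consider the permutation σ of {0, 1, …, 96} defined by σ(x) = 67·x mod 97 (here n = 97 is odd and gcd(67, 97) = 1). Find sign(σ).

Orbit of 79 under x↦67x: [79, 55, 96, 30, 70, 34, 47]… (length divides ord_97(67)).
The orbit structure of x ↦ 67x mod 97: 4 orbits of sizes [32, 32, 32, 1].
4 cycles on 97: each ℓ→(−1)^(ℓ−1), product (−1)^93 = -1.
The Jacobi symbol (67|97) = -1 (Zolotarev) agrees.

-1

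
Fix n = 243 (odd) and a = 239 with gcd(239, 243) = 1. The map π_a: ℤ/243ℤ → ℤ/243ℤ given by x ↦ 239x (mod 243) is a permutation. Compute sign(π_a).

-1

Trace 223: π^k(223) = [223, 80, 166, 65, 226, 68, 214] for k=0..6.
The orbit structure of x ↦ 239x mod 243: 6 orbits of sizes [162, 54, 18, 6, 2, 1].
With 6 cycles on 243 points, sign = (−1)^{243−6} = -1.
(239|243)_J = -1 (Zolotarev's lemma cross-check).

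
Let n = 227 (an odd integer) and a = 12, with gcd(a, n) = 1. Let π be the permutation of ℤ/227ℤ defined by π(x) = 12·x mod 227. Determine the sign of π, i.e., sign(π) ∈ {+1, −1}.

Trace 176: π^k(176) = [176, 69, 147, 175, 57, 3, 36] for k=0..6.
π_12 has 3 disjoint cycles with lengths [113, 113, 1] on {0,…,226}.
Σ(ℓ_i−1) = 227−3 = 224; sign = (−1)^224 = +1.

+1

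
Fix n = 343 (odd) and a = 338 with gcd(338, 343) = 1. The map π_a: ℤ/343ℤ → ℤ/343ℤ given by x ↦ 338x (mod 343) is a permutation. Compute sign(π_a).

+1

Trace 291: π^k(291) = [291, 260, 72, 326, 85, 261, 67] for k=0..6.
Cycle lengths of π_338 on ℤ/343ℤ: [147, 147, 21, 21, 3, 3, 1]; 7 cycles in total.
343 − 7 = 336 transpositions; sign(π) = (−1)^336 = +1.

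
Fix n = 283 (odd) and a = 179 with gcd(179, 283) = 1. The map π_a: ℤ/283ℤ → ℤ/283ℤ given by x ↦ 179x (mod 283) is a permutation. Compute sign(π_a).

+1

Orbit of 101 under x↦179x: [101, 250, 36, 218, 251, 215, 280]… (length divides ord_283(179)).
Cycle type of π: 141×2 + 1; total 3 cycles.
Σ(ℓ_i−1) = 283−3 = 280; sign = (−1)^280 = +1.
(179|283)_J = +1 (Zolotarev's lemma cross-check).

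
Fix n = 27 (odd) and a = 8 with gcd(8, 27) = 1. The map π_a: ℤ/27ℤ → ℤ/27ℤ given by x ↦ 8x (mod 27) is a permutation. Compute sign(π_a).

Trace 19: π^k(19) = [19, 17, 1, 8, 10, 26] for k=0..5.
Cycle lengths of π_8 on ℤ/27ℤ: [6, 6, 6, 2, 2, 2, 2, 1]; 8 cycles in total.
8 cycles on 27: each ℓ→(−1)^(ℓ−1), product (−1)^19 = -1.
The Jacobi symbol (8|27) = -1 (Zolotarev) agrees.

-1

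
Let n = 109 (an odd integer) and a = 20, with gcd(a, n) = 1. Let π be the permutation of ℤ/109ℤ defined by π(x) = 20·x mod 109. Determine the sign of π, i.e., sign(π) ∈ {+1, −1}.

+1

Trace 25: π^k(25) = [25, 64, 81, 94, 27, 104, 9] for k=0..6.
π_20 has 3 disjoint cycles with lengths [54, 54, 1] on {0,…,108}.
With 3 cycles on 109 points, sign = (−1)^{109−3} = +1.
The Jacobi symbol (20|109) = +1 (Zolotarev) agrees.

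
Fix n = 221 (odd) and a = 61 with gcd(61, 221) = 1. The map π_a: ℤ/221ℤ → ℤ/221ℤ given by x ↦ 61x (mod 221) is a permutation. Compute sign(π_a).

-1

Orbit of 217 under x↦61x: [217, 198, 144, 165, 120, 27, 100]… (length divides ord_221(61)).
Decompose π into cycles: lengths [48, 48, 48, 48, 16, 3, 3, 3, 3, 1] (10 cycles, including the fixed point 0).
With 10 cycles on 221 points, sign = (−1)^{221−10} = -1.
Zolotarev: (61|221) = -1, matching the cycle-count sign.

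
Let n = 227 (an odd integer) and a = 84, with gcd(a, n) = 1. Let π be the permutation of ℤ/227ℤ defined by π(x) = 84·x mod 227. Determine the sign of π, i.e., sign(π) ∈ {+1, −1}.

Trace 182: π^k(182) = [182, 79, 53, 139, 99, 144, 65] for k=0..6.
The orbit structure of x ↦ 84x mod 227: 3 orbits of sizes [113, 113, 1].
sign(π) = (−1)^{n − #cycles} = (−1)^{227−3} = (−1)^224 = +1.
Check: (84/227) = +1 by Zolotarev.

+1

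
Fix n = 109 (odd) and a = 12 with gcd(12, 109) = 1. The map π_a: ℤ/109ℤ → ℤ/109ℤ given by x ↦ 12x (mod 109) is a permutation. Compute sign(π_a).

Trace 78: π^k(78) = [78, 64, 5, 60, 66, 29, 21] for k=0..6.
Cycle lengths of π_12 on ℤ/109ℤ: [54, 54, 1]; 3 cycles in total.
With 3 cycles on 109 points, sign = (−1)^{109−3} = +1.
Check: (12/109) = +1 by Zolotarev.

+1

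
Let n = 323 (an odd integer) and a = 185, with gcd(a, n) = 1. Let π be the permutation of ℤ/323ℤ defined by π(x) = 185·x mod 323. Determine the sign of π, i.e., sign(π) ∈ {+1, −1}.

-1

Orbit of 1 under x↦185x: [1, 185, 310, 179, 169, 257, 64]… (length divides ord_323(185)).
Cycle type of π: 72×4 + 18 + 8×2 + 1; total 8 cycles.
sign(π) = (−1)^{n − #cycles} = (−1)^{323−8} = (−1)^315 = -1.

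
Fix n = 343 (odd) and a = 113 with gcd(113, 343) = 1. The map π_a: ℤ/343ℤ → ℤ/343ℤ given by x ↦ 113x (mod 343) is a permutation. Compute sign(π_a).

+1

Orbit of 1 under x↦113x: [1, 113, 78, 239, 253, 120, 183]… (length divides ord_343(113)).
Cycle type of π: 49×6 + 7×6 + 1×7; total 19 cycles.
With 19 cycles on 343 points, sign = (−1)^{343−19} = +1.
Zolotarev: (113|343) = +1, matching the cycle-count sign.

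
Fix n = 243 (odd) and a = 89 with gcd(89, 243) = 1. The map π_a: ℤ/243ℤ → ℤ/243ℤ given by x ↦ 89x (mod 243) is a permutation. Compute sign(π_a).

Start at x=188: 188 → 208 → 44 → 28 → 62 → 172 → 242 → … (one orbit).
π_89 has 14 disjoint cycles with lengths [54, 54, 54, 18, 18, 18, 6, 6, 6, 2, 2, 2, 2, 1] on {0,…,242}.
243 − 14 = 229 transpositions; sign(π) = (−1)^229 = -1.

-1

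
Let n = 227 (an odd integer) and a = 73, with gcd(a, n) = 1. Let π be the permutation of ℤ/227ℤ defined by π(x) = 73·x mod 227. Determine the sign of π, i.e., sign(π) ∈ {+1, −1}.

+1

Start at x=79: 79 → 92 → 133 → 175 → 63 → 59 → 221 → … (one orbit).
Cycle type of π: 113×2 + 1; total 3 cycles.
3 cycles on 227: each ℓ→(−1)^(ℓ−1), product (−1)^224 = +1.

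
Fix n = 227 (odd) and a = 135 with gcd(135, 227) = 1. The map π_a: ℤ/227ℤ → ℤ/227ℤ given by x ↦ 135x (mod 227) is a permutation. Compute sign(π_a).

-1

Start at x=142: 142 → 102 → 150 → 47 → 216 → 104 → 193 → … (one orbit).
Cycle lengths of π_135 on ℤ/227ℤ: [226, 1]; 2 cycles in total.
sign(π) = (−1)^{n − #cycles} = (−1)^{227−2} = (−1)^225 = -1.
The Jacobi symbol (135|227) = -1 (Zolotarev) agrees.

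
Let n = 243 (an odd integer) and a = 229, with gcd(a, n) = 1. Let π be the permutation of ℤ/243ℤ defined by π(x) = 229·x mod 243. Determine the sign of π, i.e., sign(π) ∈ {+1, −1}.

+1

Orbit of 46 under x↦229x: [46, 85, 25, 136, 40, 169, 64]… (length divides ord_243(229)).
11 cycles of lengths [81, 81, 27, 27, 9, 9, 3, 3, 1, 1, 1].
n − c = 243 − 11 = 232; sign = (−1)^232 = +1.
(229|243)_J = +1 (Zolotarev's lemma cross-check).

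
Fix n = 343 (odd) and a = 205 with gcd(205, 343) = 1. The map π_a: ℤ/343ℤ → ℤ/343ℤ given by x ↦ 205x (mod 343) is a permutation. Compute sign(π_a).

+1

Orbit of 1 under x↦205x: [1, 205, 179, 337, 142, 298, 36]… (length divides ord_343(205)).
Decompose π into cycles: lengths [147, 147, 21, 21, 3, 3, 1] (7 cycles, including the fixed point 0).
Σ(ℓ_i−1) = 343−7 = 336; sign = (−1)^336 = +1.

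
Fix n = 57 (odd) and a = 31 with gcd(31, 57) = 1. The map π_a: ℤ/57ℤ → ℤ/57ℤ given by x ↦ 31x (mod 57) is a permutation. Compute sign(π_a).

Orbit of 46 under x↦31x: [46, 1, 31, 49, 37, 7]… (length divides ord_57(31)).
Decompose π into cycles: lengths [6, 6, 6, 6, 6, 6, 6, 6, 6, 1, 1, 1] (12 cycles, including the fixed point 0).
12 cycles on 57: each ℓ→(−1)^(ℓ−1), product (−1)^45 = -1.

-1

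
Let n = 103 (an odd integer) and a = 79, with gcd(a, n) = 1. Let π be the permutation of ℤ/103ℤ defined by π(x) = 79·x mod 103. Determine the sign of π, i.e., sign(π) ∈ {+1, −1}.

Start at x=34: 34 → 8 → 14 → 76 → 30 → 1 → 79 → … (one orbit).
Cycle lengths of π_79 on ℤ/103ℤ: [17, 17, 17, 17, 17, 17, 1]; 7 cycles in total.
n − c = 103 − 7 = 96; sign = (−1)^96 = +1.

+1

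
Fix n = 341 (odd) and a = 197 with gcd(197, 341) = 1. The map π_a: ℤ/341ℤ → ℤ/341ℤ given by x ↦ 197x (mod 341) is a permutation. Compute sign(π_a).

Start at x=197: 197 → 276 → 153 → 133 → 285 → 221 → 230 → … (one orbit).
Cycle type of π: 30×11 + 2×5 + 1; total 17 cycles.
341 − 17 = 324 transpositions; sign(π) = (−1)^324 = +1.
Zolotarev: (197|341) = +1, matching the cycle-count sign.

+1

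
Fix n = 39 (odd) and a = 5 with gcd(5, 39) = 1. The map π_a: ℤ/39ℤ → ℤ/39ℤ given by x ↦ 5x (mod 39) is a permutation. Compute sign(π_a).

Start at x=5: 5 → 25 → 8 → 1 → 5 (one orbit).
Decompose π into cycles: lengths [4, 4, 4, 4, 4, 4, 4, 4, 4, 2, 1] (11 cycles, including the fixed point 0).
Σ(ℓ_i−1) = 39−11 = 28; sign = (−1)^28 = +1.
Zolotarev: (5|39) = +1, matching the cycle-count sign.

+1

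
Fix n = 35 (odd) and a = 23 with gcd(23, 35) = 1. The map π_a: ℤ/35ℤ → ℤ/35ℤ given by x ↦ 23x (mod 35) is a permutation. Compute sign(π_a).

-1

Orbit of 22 under x↦23x: [22, 16, 18, 29, 2, 11, 8]… (length divides ord_35(23)).
6 cycles of lengths [12, 12, 4, 3, 3, 1].
6 cycles on 35: each ℓ→(−1)^(ℓ−1), product (−1)^29 = -1.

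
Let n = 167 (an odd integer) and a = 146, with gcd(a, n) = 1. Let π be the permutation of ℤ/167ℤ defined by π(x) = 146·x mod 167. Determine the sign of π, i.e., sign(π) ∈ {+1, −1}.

Trace 73: π^k(73) = [73, 137, 129, 130, 109, 49, 140] for k=0..6.
Cycle lengths of π_146 on ℤ/167ℤ: [166, 1]; 2 cycles in total.
2 cycles on 167: each ℓ→(−1)^(ℓ−1), product (−1)^165 = -1.

-1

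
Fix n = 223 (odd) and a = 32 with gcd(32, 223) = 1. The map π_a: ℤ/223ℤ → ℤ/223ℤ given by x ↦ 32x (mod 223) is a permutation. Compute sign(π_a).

+1

Start at x=66: 66 → 105 → 15 → 34 → 196 → 28 → 4 → … (one orbit).
Cycle type of π: 37×6 + 1; total 7 cycles.
sign(π) = (−1)^{n − #cycles} = (−1)^{223−7} = (−1)^216 = +1.
Via Zolotarev, sign(π_{32}) = (32|223) = +1.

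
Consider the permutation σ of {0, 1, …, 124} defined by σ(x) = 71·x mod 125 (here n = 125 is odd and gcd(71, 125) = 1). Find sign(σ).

+1

Start at x=116: 116 → 111 → 6 → 51 → 121 → 91 → 86 → … (one orbit).
Decompose π into cycles: lengths [25, 25, 25, 25, 5, 5, 5, 5, 1, 1, 1, 1, 1] (13 cycles, including the fixed point 0).
With 13 cycles on 125 points, sign = (−1)^{125−13} = +1.
Via Zolotarev, sign(π_{71}) = (71|125) = +1.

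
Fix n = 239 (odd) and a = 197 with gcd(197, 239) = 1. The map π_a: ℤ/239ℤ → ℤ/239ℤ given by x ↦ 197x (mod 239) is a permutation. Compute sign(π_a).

Start at x=87: 87 → 170 → 30 → 174 → 101 → 60 → 109 → … (one orbit).
Decompose π into cycles: lengths [119, 119, 1] (3 cycles, including the fixed point 0).
3 cycles on 239: each ℓ→(−1)^(ℓ−1), product (−1)^236 = +1.

+1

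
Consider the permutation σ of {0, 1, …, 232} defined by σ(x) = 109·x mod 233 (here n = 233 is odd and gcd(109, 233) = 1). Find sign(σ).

+1

Orbit of 187 under x↦109x: [187, 112, 92, 9, 49, 215, 135]… (length divides ord_233(109)).
π_109 has 3 disjoint cycles with lengths [116, 116, 1] on {0,…,232}.
sign(π) = (−1)^{n − #cycles} = (−1)^{233−3} = (−1)^230 = +1.
Check: (109/233) = +1 by Zolotarev.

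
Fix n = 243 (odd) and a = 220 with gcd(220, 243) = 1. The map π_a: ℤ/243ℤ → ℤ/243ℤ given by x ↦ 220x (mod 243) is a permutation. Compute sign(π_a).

+1

Trace 175: π^k(175) = [175, 106, 235, 184, 142, 136, 31] for k=0..6.
π_220 has 11 disjoint cycles with lengths [81, 81, 27, 27, 9, 9, 3, 3, 1, 1, 1] on {0,…,242}.
n − c = 243 − 11 = 232; sign = (−1)^232 = +1.
Via Zolotarev, sign(π_{220}) = (220|243) = +1.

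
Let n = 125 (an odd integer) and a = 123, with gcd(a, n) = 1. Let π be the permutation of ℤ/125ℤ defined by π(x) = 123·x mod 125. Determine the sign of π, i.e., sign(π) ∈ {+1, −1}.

-1

Orbit of 118 under x↦123x: [118, 14, 97, 56, 13, 99, 52]… (length divides ord_125(123)).
The orbit structure of x ↦ 123x mod 125: 4 orbits of sizes [100, 20, 4, 1].
sign(π) = (−1)^{n − #cycles} = (−1)^{125−4} = (−1)^121 = -1.
Via Zolotarev, sign(π_{123}) = (123|125) = -1.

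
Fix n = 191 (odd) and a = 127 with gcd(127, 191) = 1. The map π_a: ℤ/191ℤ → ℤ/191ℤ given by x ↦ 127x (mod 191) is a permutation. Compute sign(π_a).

Orbit of 121 under x↦127x: [121, 87, 162, 137, 18, 185, 2]… (length divides ord_191(127)).
The orbit structure of x ↦ 127x mod 191: 2 orbits of sizes [190, 1].
With 2 cycles on 191 points, sign = (−1)^{191−2} = -1.
Check: (127/191) = -1 by Zolotarev.

-1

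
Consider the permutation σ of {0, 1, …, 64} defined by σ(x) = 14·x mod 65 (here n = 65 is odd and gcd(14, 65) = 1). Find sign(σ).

Trace 1: π^k(1) = [1, 14] for k=0..1.
Cycle type of π: 2×26 + 1×13; total 39 cycles.
65 − 39 = 26 transpositions; sign(π) = (−1)^26 = +1.
Via Zolotarev, sign(π_{14}) = (14|65) = +1.

+1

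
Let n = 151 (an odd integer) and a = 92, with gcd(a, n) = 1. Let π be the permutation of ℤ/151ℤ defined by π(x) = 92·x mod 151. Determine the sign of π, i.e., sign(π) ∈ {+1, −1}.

-1

Trace 8: π^k(8) = [8, 132, 64, 150, 59, 143, 19] for k=0..6.
Cycle type of π: 10×15 + 1; total 16 cycles.
n − c = 151 − 16 = 135; sign = (−1)^135 = -1.
Zolotarev: (92|151) = -1, matching the cycle-count sign.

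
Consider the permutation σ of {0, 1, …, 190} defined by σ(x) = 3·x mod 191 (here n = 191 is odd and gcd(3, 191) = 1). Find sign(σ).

+1

Orbit of 50 under x↦3x: [50, 150, 68, 13, 39, 117, 160]… (length divides ord_191(3)).
Decompose π into cycles: lengths [95, 95, 1] (3 cycles, including the fixed point 0).
n − c = 191 − 3 = 188; sign = (−1)^188 = +1.
Via Zolotarev, sign(π_{3}) = (3|191) = +1.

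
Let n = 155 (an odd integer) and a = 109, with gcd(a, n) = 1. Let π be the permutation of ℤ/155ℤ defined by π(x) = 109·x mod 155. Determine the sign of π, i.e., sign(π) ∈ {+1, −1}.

Trace 64: π^k(64) = [64, 1, 109, 101, 4, 126, 94] for k=0..6.
Decompose π into cycles: lengths [10, 10, 10, 10, 10, 10, 10, 10, 10, 10, 10, 10, 5, 5, 5, 5, 5, 5, 2, 2, 1] (21 cycles, including the fixed point 0).
n − c = 155 − 21 = 134; sign = (−1)^134 = +1.
Zolotarev: (109|155) = +1, matching the cycle-count sign.

+1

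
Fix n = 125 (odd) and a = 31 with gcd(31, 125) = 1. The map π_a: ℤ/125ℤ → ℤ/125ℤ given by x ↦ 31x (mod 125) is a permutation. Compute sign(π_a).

+1

Orbit of 36 under x↦31x: [36, 116, 96, 101, 6, 61, 16]… (length divides ord_125(31)).
Decompose π into cycles: lengths [25, 25, 25, 25, 5, 5, 5, 5, 1, 1, 1, 1, 1] (13 cycles, including the fixed point 0).
13 cycles on 125: each ℓ→(−1)^(ℓ−1), product (−1)^112 = +1.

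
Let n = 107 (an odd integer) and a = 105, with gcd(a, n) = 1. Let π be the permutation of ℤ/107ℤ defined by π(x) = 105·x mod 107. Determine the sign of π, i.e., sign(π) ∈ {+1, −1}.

Start at x=14: 14 → 79 → 56 → 102 → 10 → 87 → 40 → … (one orbit).
Decompose π into cycles: lengths [53, 53, 1] (3 cycles, including the fixed point 0).
107 − 3 = 104 transpositions; sign(π) = (−1)^104 = +1.
The Jacobi symbol (105|107) = +1 (Zolotarev) agrees.

+1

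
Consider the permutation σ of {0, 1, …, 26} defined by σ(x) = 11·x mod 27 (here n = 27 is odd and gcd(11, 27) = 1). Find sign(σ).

-1

Start at x=13: 13 → 8 → 7 → 23 → 10 → 2 → 22 → … (one orbit).
Cycle lengths of π_11 on ℤ/27ℤ: [18, 6, 2, 1]; 4 cycles in total.
sign(π) = (−1)^{n − #cycles} = (−1)^{27−4} = (−1)^23 = -1.
The Jacobi symbol (11|27) = -1 (Zolotarev) agrees.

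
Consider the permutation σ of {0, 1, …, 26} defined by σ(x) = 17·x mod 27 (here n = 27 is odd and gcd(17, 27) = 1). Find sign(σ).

-1

Orbit of 8 under x↦17x: [8, 1, 17, 19, 26, 10]… (length divides ord_27(17)).
π_17 has 8 disjoint cycles with lengths [6, 6, 6, 2, 2, 2, 2, 1] on {0,…,26}.
27 − 8 = 19 transpositions; sign(π) = (−1)^19 = -1.
The Jacobi symbol (17|27) = -1 (Zolotarev) agrees.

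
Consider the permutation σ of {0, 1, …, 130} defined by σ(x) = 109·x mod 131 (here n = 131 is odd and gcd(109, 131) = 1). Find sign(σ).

+1

Orbit of 44 under x↦109x: [44, 80, 74, 75, 53, 13, 107]… (length divides ord_131(109)).
3 cycles of lengths [65, 65, 1].
131 − 3 = 128 transpositions; sign(π) = (−1)^128 = +1.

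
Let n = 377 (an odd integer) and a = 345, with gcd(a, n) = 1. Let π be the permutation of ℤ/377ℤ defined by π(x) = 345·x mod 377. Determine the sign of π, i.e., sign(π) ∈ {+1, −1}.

Start at x=31: 31 → 139 → 76 → 207 → 162 → 94 → 8 → … (one orbit).
7 cycles of lengths [84, 84, 84, 84, 28, 12, 1].
Σ(ℓ_i−1) = 377−7 = 370; sign = (−1)^370 = +1.

+1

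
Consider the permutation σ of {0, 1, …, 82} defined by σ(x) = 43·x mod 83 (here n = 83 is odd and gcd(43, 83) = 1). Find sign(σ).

Start at x=57: 57 → 44 → 66 → 16 → 24 → 36 → 54 → … (one orbit).
Cycle type of π: 82 + 1; total 2 cycles.
83 − 2 = 81 transpositions; sign(π) = (−1)^81 = -1.

-1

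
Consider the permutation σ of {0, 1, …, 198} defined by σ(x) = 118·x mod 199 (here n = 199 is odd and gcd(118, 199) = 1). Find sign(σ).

-1

Orbit of 78 under x↦118x: [78, 50, 129, 98, 22, 9, 67]… (length divides ord_199(118)).
The orbit structure of x ↦ 118x mod 199: 2 orbits of sizes [198, 1].
With 2 cycles on 199 points, sign = (−1)^{199−2} = -1.
Zolotarev: (118|199) = -1, matching the cycle-count sign.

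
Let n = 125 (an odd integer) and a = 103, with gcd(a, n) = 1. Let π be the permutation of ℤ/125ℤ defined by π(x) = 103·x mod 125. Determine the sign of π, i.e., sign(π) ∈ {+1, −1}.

Start at x=121: 121 → 88 → 64 → 92 → 101 → 28 → 9 → … (one orbit).
Decompose π into cycles: lengths [100, 20, 4, 1] (4 cycles, including the fixed point 0).
sign(π) = (−1)^{n − #cycles} = (−1)^{125−4} = (−1)^121 = -1.
Check: (103/125) = -1 by Zolotarev.

-1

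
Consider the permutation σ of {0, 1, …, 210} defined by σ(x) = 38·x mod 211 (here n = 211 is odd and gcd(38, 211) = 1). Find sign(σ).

-1

Orbit of 177 under x↦38x: [177, 185, 67, 14, 110, 171, 168]… (length divides ord_211(38)).
The orbit structure of x ↦ 38x mod 211: 6 orbits of sizes [42, 42, 42, 42, 42, 1].
6 cycles on 211: each ℓ→(−1)^(ℓ−1), product (−1)^205 = -1.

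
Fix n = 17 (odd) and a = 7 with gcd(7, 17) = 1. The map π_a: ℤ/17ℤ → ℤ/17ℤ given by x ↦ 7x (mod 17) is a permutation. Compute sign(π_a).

Start at x=4: 4 → 11 → 9 → 12 → 16 → 10 → 2 → … (one orbit).
π_7 has 2 disjoint cycles with lengths [16, 1] on {0,…,16}.
sign(π) = (−1)^{n − #cycles} = (−1)^{17−2} = (−1)^15 = -1.

-1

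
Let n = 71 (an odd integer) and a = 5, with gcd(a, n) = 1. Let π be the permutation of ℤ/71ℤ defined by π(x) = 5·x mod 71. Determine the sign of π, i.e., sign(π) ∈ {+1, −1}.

+1

Orbit of 5 under x↦5x: [5, 25, 54, 57, 1]… (length divides ord_71(5)).
Decompose π into cycles: lengths [5, 5, 5, 5, 5, 5, 5, 5, 5, 5, 5, 5, 5, 5, 1] (15 cycles, including the fixed point 0).
With 15 cycles on 71 points, sign = (−1)^{71−15} = +1.
Zolotarev: (5|71) = +1, matching the cycle-count sign.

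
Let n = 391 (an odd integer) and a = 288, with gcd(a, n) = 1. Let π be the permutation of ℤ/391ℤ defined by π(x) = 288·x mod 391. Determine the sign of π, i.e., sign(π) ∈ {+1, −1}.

+1

Orbit of 101 under x↦288x: [101, 154, 169, 188, 186, 1, 288]… (length divides ord_391(288)).
Cycle lengths of π_288 on ℤ/391ℤ: [22, 22, 22, 22, 22, 22, 22, 22, 22, 22, 22, 22, 22, 22, 22, 22, 11, 11, 2, 2, 2, 2, 2, 2, 2, 2, 1]; 27 cycles in total.
sign(π) = (−1)^{n − #cycles} = (−1)^{391−27} = (−1)^364 = +1.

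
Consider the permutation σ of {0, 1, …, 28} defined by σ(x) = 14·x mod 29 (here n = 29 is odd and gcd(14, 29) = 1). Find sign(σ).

Orbit of 26 under x↦14x: [26, 16, 21, 4, 27, 1, 14]… (length divides ord_29(14)).
Cycle lengths of π_14 on ℤ/29ℤ: [28, 1]; 2 cycles in total.
Σ(ℓ_i−1) = 29−2 = 27; sign = (−1)^27 = -1.
(14|29)_J = -1 (Zolotarev's lemma cross-check).

-1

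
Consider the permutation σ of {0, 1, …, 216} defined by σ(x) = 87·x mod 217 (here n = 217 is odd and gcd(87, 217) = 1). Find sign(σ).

Trace 87: π^k(87) = [87, 191, 125, 25, 5, 1] for k=0..5.
Cycle type of π: 6×31 + 3×10 + 1; total 42 cycles.
n − c = 217 − 42 = 175; sign = (−1)^175 = -1.
Via Zolotarev, sign(π_{87}) = (87|217) = -1.

-1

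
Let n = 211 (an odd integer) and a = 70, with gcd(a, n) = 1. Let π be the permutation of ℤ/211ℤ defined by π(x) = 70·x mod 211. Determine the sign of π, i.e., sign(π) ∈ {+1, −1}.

+1

Start at x=53: 53 → 123 → 170 → 84 → 183 → 150 → 161 → … (one orbit).
π_70 has 3 disjoint cycles with lengths [105, 105, 1] on {0,…,210}.
n − c = 211 − 3 = 208; sign = (−1)^208 = +1.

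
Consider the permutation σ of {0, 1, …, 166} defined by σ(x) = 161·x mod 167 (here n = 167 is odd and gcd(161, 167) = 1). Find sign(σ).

-1

Start at x=98: 98 → 80 → 21 → 41 → 88 → 140 → 162 → … (one orbit).
Decompose π into cycles: lengths [166, 1] (2 cycles, including the fixed point 0).
167 − 2 = 165 transpositions; sign(π) = (−1)^165 = -1.
(161|167)_J = -1 (Zolotarev's lemma cross-check).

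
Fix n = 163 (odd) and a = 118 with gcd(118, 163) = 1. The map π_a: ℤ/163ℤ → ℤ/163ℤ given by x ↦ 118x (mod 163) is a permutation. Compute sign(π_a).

+1

Orbit of 39 under x↦118x: [39, 38, 83, 14, 22, 151, 51]… (length divides ord_163(118)).
π_118 has 3 disjoint cycles with lengths [81, 81, 1] on {0,…,162}.
sign(π) = (−1)^{n − #cycles} = (−1)^{163−3} = (−1)^160 = +1.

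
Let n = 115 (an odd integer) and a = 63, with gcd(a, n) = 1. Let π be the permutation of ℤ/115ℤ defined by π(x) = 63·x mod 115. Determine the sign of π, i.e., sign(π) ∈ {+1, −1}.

Trace 7: π^k(7) = [7, 96, 68, 29, 102, 101, 38] for k=0..6.
The orbit structure of x ↦ 63x mod 115: 5 orbits of sizes [44, 44, 22, 4, 1].
n − c = 115 − 5 = 110; sign = (−1)^110 = +1.
Zolotarev: (63|115) = +1, matching the cycle-count sign.

+1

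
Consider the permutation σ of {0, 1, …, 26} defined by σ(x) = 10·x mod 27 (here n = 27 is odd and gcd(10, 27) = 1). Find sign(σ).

+1

Trace 1: π^k(1) = [1, 10, 19] for k=0..2.
Cycle type of π: 3×6 + 1×9; total 15 cycles.
27 − 15 = 12 transpositions; sign(π) = (−1)^12 = +1.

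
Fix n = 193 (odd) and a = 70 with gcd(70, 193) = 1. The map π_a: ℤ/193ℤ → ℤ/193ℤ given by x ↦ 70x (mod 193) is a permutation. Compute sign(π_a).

-1

Trace 79: π^k(79) = [79, 126, 135, 186, 89, 54, 113] for k=0..6.
Cycle lengths of π_70 on ℤ/193ℤ: [192, 1]; 2 cycles in total.
With 2 cycles on 193 points, sign = (−1)^{193−2} = -1.
The Jacobi symbol (70|193) = -1 (Zolotarev) agrees.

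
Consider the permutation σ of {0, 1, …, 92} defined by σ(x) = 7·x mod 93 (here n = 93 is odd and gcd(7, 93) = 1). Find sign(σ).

+1

Trace 76: π^k(76) = [76, 67, 4, 28, 10, 70, 25] for k=0..6.
Cycle lengths of π_7 on ℤ/93ℤ: [15, 15, 15, 15, 15, 15, 1, 1, 1]; 9 cycles in total.
sign(π) = (−1)^{n − #cycles} = (−1)^{93−9} = (−1)^84 = +1.
(7|93)_J = +1 (Zolotarev's lemma cross-check).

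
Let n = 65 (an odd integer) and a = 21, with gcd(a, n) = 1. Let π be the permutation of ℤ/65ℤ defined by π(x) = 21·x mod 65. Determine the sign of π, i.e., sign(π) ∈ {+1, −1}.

-1

Orbit of 31 under x↦21x: [31, 1, 21, 51]… (length divides ord_65(21)).
Cycle lengths of π_21 on ℤ/65ℤ: [4, 4, 4, 4, 4, 4, 4, 4, 4, 4, 4, 4, 4, 4, 4, 1, 1, 1, 1, 1]; 20 cycles in total.
n − c = 65 − 20 = 45; sign = (−1)^45 = -1.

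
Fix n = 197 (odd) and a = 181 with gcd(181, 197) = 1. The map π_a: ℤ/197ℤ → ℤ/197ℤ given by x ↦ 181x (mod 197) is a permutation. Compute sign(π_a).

Orbit of 1 under x↦181x: [1, 181, 59, 41, 132, 55, 105]… (length divides ord_197(181)).
3 cycles of lengths [98, 98, 1].
3 cycles on 197: each ℓ→(−1)^(ℓ−1), product (−1)^194 = +1.
The Jacobi symbol (181|197) = +1 (Zolotarev) agrees.

+1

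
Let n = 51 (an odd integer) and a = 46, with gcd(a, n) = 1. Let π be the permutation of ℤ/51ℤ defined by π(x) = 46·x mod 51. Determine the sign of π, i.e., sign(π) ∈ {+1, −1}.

Start at x=22: 22 → 43 → 40 → 4 → 31 → 49 → 10 → … (one orbit).
Cycle lengths of π_46 on ℤ/51ℤ: [16, 16, 16, 1, 1, 1]; 6 cycles in total.
n − c = 51 − 6 = 45; sign = (−1)^45 = -1.

-1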